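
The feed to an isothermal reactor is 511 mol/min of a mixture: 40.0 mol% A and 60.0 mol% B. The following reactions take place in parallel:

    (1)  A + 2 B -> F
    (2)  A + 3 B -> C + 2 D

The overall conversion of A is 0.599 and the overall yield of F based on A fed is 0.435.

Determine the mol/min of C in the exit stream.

Yield of F: 1ξ₁ / 204.4 = 0.435 → ξ₁ = 88.91 mol/min.
Conversion of A: 1ξ₁ + 1ξ₂ = 0.599 × 204.4 = 122.4 → ξ₂ = 33.52 mol/min.
Outlet amounts (n = n₀ + Σ ν·ξ):
  A: 204.4 − 1(88.91) − 1(33.52) = 81.96
  B: 306.6 − 2(88.91) − 3(33.52) = 28.21
  F: 0 + 1(88.91) = 88.91
  C: 0 + 1(33.52) = 33.52
  D: 0 + 2(33.52) = 67.04

33.5 mol/min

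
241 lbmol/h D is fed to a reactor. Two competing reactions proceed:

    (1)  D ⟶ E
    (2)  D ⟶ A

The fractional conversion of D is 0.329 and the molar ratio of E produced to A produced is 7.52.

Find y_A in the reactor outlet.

Conversion of D: D consumed = 0.329 × 241 = 79.29 lbmol/h = 1ξ₁ + 1ξ₂.
Selectivity: 1ξ₁ / (1ξ₂) = 7.52 → ξ₁ = 7.52 ξ₂.
Substitute: (1·7.52 + 1) ξ₂ = 79.29 → ξ₂ = 9.306 lbmol/h, ξ₁ = 69.98 lbmol/h.
Outlet amounts (n = n₀ + Σ ν·ξ):
  D: 241 − 1(69.98) − 1(9.306) = 161.7
  E: 0 + 1(69.98) = 69.98
  A: 0 + 1(9.306) = 9.306
Total out = 241 lbmol/h; y_A = 9.306 / 241 = 0.03862.

0.0386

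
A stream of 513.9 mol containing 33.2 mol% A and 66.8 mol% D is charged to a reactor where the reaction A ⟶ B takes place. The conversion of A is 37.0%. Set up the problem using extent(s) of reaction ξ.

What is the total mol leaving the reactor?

514 mol

A reacted = 0.37 × 170.6 = 63.13 mol; ν_A = −1, so ξ = 63.13/1 = 63.13 mol.
Outlet amounts (n = n₀ + ν ξ):
  A: 170.6 − 1(63.13) = 107.5
  B: 0 + 1(63.13) = 63.13
  D: 343.3 (inert)
Total out = 107.5 + 63.13 + 343.3 = 513.9 mol.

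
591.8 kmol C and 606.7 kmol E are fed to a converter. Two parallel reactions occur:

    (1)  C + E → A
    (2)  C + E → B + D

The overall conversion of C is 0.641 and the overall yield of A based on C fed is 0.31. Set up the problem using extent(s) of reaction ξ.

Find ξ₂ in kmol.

ξ₂ = 196 kmol

Yield of A: 1ξ₁ / 591.8 = 0.31 → ξ₁ = 183.5 kmol.
Conversion of C: 1ξ₁ + 1ξ₂ = 0.641 × 591.8 = 379.3 → ξ₂ = 195.9 kmol.
Outlet amounts (n = n₀ + Σ ν·ξ):
  C: 591.8 − 1(183.5) − 1(195.9) = 212.5
  E: 606.7 − 1(183.5) − 1(195.9) = 227.4
  A: 0 + 1(183.5) = 183.5
  B: 0 + 1(195.9) = 195.9
  D: 0 + 1(195.9) = 195.9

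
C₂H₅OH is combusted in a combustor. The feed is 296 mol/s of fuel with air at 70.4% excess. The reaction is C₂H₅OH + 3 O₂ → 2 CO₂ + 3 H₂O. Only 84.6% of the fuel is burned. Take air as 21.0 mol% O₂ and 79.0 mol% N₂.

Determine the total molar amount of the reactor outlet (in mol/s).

Stoichiometric O₂ = 3 × 296 = 888 mol/s; O₂ fed = 888 × 1.704 = 1513 mol/s.
N₂ fed = 1513 × 79/21 = 5692 mol/s.
Fuel reacted = 0.846 × 296 → ξ = 250.4 mol/s.
Outlet (n = n₀ + ν ξ):
  C₂H₅OH: 296 − 1(250.4) = 45.58
  O₂: 1513 − 3(250.4) = 761.9
  N₂: 5692 (inert)
  CO₂: 0 + 2(250.4) = 500.8
  H₂O: 0 + 3(250.4) = 751.2
Total out = 45.58 + 761.9 + 5692 + 500.8 + 751.2 = 7752 mol/s.

7750 mol/s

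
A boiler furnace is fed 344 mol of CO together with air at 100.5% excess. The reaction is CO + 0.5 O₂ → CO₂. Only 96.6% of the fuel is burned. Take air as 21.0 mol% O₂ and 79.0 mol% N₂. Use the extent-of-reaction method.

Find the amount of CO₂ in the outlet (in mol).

332 mol

Stoichiometric O₂ = 0.5 × 344 = 172 mol; O₂ fed = 172 × 2.005 = 344.9 mol.
N₂ fed = 344.9 × 79/21 = 1297 mol.
Fuel reacted = 0.966 × 344 → ξ = 332.3 mol.
Outlet (n = n₀ + ν ξ):
  CO: 344 − 1(332.3) = 11.7
  O₂: 344.9 − 0.5(332.3) = 178.7
  N₂: 1297 (inert)
  CO₂: 0 + 1(332.3) = 332.3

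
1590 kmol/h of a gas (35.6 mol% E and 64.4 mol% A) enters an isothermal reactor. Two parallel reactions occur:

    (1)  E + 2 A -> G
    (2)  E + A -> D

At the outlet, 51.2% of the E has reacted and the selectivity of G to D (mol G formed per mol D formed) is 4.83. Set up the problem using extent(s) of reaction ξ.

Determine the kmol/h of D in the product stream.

Conversion of E: E consumed = 0.512 × 566 = 289.8 kmol/h = 1ξ₁ + 1ξ₂.
Selectivity: 1ξ₁ / (1ξ₂) = 4.83 → ξ₁ = 4.83 ξ₂.
Substitute: (1·4.83 + 1) ξ₂ = 289.8 → ξ₂ = 49.71 kmol/h, ξ₁ = 240.1 kmol/h.
Outlet amounts (n = n₀ + Σ ν·ξ):
  E: 566 − 1(240.1) − 1(49.71) = 276.2
  A: 1024 − 2(240.1) − 1(49.71) = 494
  G: 0 + 1(240.1) = 240.1
  D: 0 + 1(49.71) = 49.71

49.7 kmol/h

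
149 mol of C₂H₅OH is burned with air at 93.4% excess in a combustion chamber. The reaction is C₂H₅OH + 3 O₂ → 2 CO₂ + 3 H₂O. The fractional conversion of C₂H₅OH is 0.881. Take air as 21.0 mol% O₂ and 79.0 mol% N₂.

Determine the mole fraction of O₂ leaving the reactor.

Stoichiometric O₂ = 3 × 149 = 447 mol; O₂ fed = 447 × 1.934 = 864.5 mol.
N₂ fed = 864.5 × 79/21 = 3252 mol.
Fuel reacted = 0.881 × 149 → ξ = 131.3 mol.
Outlet (n = n₀ + ν ξ):
  C₂H₅OH: 149 − 1(131.3) = 17.73
  O₂: 864.5 − 3(131.3) = 470.7
  N₂: 3252 (inert)
  CO₂: 0 + 2(131.3) = 262.5
  H₂O: 0 + 3(131.3) = 393.8
Total out = 4397 mol; y_O₂ = 470.7 / 4397 = 0.1071.

0.107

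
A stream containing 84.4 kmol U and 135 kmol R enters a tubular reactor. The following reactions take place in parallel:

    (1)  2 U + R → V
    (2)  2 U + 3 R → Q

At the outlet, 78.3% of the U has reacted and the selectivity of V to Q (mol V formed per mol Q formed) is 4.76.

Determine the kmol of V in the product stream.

Conversion of U: U consumed = 0.783 × 84.4 = 66.09 kmol = 2ξ₁ + 2ξ₂.
Selectivity: 1ξ₁ / (1ξ₂) = 4.76 → ξ₁ = 4.76 ξ₂.
Substitute: (2·4.76 + 2) ξ₂ = 66.09 → ξ₂ = 5.737 kmol, ξ₁ = 27.31 kmol.
Outlet amounts (n = n₀ + Σ ν·ξ):
  U: 84.4 − 2(27.31) − 2(5.737) = 18.31
  R: 135 − 1(27.31) − 3(5.737) = 90.48
  V: 0 + 1(27.31) = 27.31
  Q: 0 + 1(5.737) = 5.737

27.3 kmol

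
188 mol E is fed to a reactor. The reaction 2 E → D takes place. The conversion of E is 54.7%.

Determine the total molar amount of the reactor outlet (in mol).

137 mol

E reacted = 0.547 × 188 = 102.8 mol; ν_E = −2, so ξ = 102.8/2 = 51.42 mol.
Outlet amounts (n = n₀ + ν ξ):
  E: 188 − 2(51.42) = 85.16
  D: 0 + 1(51.42) = 51.42
Total out = 85.16 + 51.42 = 136.6 mol.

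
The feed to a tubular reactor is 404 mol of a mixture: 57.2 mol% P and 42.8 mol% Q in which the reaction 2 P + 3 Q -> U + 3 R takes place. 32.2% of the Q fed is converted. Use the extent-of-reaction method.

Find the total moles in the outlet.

385 mol

Q reacted = 0.322 × 172.9 = 55.68 mol; ν_Q = −3, so ξ = 55.68/3 = 18.56 mol.
Outlet amounts (n = n₀ + ν ξ):
  P: 231.1 − 2(18.56) = 194
  Q: 172.9 − 3(18.56) = 117.2
  U: 0 + 1(18.56) = 18.56
  R: 0 + 3(18.56) = 55.68
Total out = 194 + 117.2 + 18.56 + 55.68 = 385.4 mol.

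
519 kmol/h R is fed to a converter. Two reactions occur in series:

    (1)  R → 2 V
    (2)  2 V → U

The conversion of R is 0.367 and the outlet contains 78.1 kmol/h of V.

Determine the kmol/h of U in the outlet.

151 kmol/h

Conversion of R: R consumed = 1ξ₁ = 0.367 × 519 → ξ₁ = 190.5 kmol/h.
V balance: n_V = 0 + 2ξ₁ − 2ξ₂ = 78.1 → ξ₂ = (2·190.5 − 78.1)/2 = 151.4 kmol/h.
Outlet amounts (n = n₀ + Σ ν·ξ):
  R: 519 − 1(190.5) = 328.5
  V: 0 + 2(190.5) − 2(151.4) = 78.1
  U: 0 + 1(151.4) = 151.4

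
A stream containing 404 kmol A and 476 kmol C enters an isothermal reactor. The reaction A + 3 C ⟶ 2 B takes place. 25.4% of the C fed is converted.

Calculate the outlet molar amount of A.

C reacted = 0.254 × 476 = 120.9 kmol; ν_C = −3, so ξ = 120.9/3 = 40.3 kmol.
Outlet amounts (n = n₀ + ν ξ):
  A: 404 − 1(40.3) = 363.7
  C: 476 − 3(40.3) = 355.1
  B: 0 + 2(40.3) = 80.6

364 kmol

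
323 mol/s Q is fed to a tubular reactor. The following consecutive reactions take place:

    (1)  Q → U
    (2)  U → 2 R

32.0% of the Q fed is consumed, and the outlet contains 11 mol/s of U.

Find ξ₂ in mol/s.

Conversion of Q: Q consumed = 1ξ₁ = 0.32 × 323 → ξ₁ = 103.4 mol/s.
U balance: n_U = 0 + 1ξ₁ − 1ξ₂ = 11 → ξ₂ = (1·103.4 − 11)/1 = 92.36 mol/s.
Outlet amounts (n = n₀ + Σ ν·ξ):
  Q: 323 − 1(103.4) = 219.6
  U: 0 + 1(103.4) − 1(92.36) = 11
  R: 0 + 2(92.36) = 184.7

ξ₂ = 92.4 mol/s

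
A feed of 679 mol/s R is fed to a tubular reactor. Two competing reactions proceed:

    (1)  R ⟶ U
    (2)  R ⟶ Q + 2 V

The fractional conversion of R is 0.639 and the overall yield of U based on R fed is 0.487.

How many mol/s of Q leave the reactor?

Yield of U: 1ξ₁ / 679 = 0.487 → ξ₁ = 330.7 mol/s.
Conversion of R: 1ξ₁ + 1ξ₂ = 0.639 × 679 = 433.9 → ξ₂ = 103.2 mol/s.
Outlet amounts (n = n₀ + Σ ν·ξ):
  R: 679 − 1(330.7) − 1(103.2) = 245.1
  U: 0 + 1(330.7) = 330.7
  Q: 0 + 1(103.2) = 103.2
  V: 0 + 2(103.2) = 206.4

103 mol/s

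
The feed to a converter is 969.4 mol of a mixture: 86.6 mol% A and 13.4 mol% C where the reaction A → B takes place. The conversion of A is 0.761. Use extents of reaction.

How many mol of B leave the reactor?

A reacted = 0.761 × 839.5 = 638.9 mol; ν_A = −1, so ξ = 638.9/1 = 638.9 mol.
Outlet amounts (n = n₀ + ν ξ):
  A: 839.5 − 1(638.9) = 200.6
  B: 0 + 1(638.9) = 638.9
  C: 129.9 (inert)

639 mol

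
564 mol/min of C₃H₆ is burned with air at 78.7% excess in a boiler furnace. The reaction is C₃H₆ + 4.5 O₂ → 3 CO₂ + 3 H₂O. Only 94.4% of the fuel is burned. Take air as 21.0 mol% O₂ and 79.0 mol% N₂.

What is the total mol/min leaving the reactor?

22400 mol/min

Stoichiometric O₂ = 4.5 × 564 = 2538 mol/min; O₂ fed = 2538 × 1.787 = 4535 mol/min.
N₂ fed = 4535 × 79/21 = 17060 mol/min.
Fuel reacted = 0.944 × 564 → ξ = 532.4 mol/min.
Outlet (n = n₀ + ν ξ):
  C₃H₆: 564 − 1(532.4) = 31.58
  O₂: 4535 − 4.5(532.4) = 2140
  N₂: 17060 (inert)
  CO₂: 0 + 3(532.4) = 1597
  H₂O: 0 + 3(532.4) = 1597
Total out = 31.58 + 2140 + 17060 + 1597 + 1597 = 22430 mol/min.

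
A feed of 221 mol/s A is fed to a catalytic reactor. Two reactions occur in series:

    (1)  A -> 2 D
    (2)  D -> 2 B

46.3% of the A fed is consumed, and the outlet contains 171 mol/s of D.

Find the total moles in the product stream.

Conversion of A: A consumed = 1ξ₁ = 0.463 × 221 → ξ₁ = 102.3 mol/s.
D balance: n_D = 0 + 2ξ₁ − 1ξ₂ = 171 → ξ₂ = (2·102.3 − 171)/1 = 33.65 mol/s.
Outlet amounts (n = n₀ + Σ ν·ξ):
  A: 221 − 1(102.3) = 118.7
  D: 0 + 2(102.3) − 1(33.65) = 171
  B: 0 + 2(33.65) = 67.29
Total out = 118.7 + 171 + 67.29 = 357 mol/s.

357 mol/s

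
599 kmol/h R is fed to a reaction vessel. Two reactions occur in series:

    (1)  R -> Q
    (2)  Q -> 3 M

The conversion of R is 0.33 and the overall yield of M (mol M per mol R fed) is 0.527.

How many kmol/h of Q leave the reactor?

Conversion of R: R consumed = 1ξ₁ = 0.33 × 599 → ξ₁ = 197.7 kmol/h.
Yield of M: 3ξ₂ / 599 = 0.527 → ξ₂ = 105.2 kmol/h.
Outlet amounts (n = n₀ + Σ ν·ξ):
  R: 599 − 1(197.7) = 401.3
  Q: 0 + 1(197.7) − 1(105.2) = 92.45
  M: 0 + 3(105.2) = 315.7

92.4 kmol/h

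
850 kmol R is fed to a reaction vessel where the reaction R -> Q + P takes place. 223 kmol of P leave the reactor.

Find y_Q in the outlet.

0.208

For P: n = n₀ + 1ξ → 223 = 0 + 1ξ, giving ξ = 223 kmol.
Outlet amounts (n = n₀ + ν ξ):
  R: 850 − 1(223) = 627
  Q: 0 + 1(223) = 223
  P: 0 + 1(223) = 223
Total out = 1073 kmol; y_Q = 223 / 1073 = 0.2078.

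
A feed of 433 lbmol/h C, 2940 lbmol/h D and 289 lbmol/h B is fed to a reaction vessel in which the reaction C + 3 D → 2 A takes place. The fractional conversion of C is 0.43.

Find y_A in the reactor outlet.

0.113

C reacted = 0.43 × 433 = 186.2 lbmol/h; ν_C = −1, so ξ = 186.2/1 = 186.2 lbmol/h.
Outlet amounts (n = n₀ + ν ξ):
  C: 433 − 1(186.2) = 246.8
  D: 2940 − 3(186.2) = 2381
  A: 0 + 2(186.2) = 372.4
  B: 289 (inert)
Total out = 3290 lbmol/h; y_A = 372.4 / 3290 = 0.1132.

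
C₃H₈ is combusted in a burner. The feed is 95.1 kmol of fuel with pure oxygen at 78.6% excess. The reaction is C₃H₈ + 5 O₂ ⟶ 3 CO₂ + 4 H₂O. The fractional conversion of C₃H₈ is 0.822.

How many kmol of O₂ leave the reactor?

Stoichiometric O₂ = 5 × 95.1 = 475.5 kmol; O₂ fed = 475.5 × 1.786 = 849.2 kmol.
Fuel reacted = 0.822 × 95.1 → ξ = 78.17 kmol.
Outlet (n = n₀ + ν ξ):
  C₃H₈: 95.1 − 1(78.17) = 16.93
  O₂: 849.2 − 5(78.17) = 458.4
  CO₂: 0 + 3(78.17) = 234.5
  H₂O: 0 + 4(78.17) = 312.7

458 kmol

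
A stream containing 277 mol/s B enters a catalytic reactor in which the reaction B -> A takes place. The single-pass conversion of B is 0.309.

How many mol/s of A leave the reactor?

85.6 mol/s

B reacted = 0.309 × 277 = 85.59 mol/s; ν_B = −1, so ξ = 85.59/1 = 85.59 mol/s.
Outlet amounts (n = n₀ + ν ξ):
  B: 277 − 1(85.59) = 191.4
  A: 0 + 1(85.59) = 85.59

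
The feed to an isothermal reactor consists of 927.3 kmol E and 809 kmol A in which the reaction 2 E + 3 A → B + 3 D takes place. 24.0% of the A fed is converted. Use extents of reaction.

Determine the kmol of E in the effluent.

798 kmol

A reacted = 0.24 × 809 = 194.2 kmol; ν_A = −3, so ξ = 194.2/3 = 64.72 kmol.
Outlet amounts (n = n₀ + ν ξ):
  E: 927.3 − 2(64.72) = 797.9
  A: 809 − 3(64.72) = 614.8
  B: 0 + 1(64.72) = 64.72
  D: 0 + 3(64.72) = 194.2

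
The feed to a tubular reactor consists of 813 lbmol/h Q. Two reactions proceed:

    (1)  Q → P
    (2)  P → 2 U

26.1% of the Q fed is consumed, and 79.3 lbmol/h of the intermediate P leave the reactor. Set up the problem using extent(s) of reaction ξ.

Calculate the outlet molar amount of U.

Conversion of Q: Q consumed = 1ξ₁ = 0.261 × 813 → ξ₁ = 212.2 lbmol/h.
P balance: n_P = 0 + 1ξ₁ − 1ξ₂ = 79.3 → ξ₂ = (1·212.2 − 79.3)/1 = 132.9 lbmol/h.
Outlet amounts (n = n₀ + Σ ν·ξ):
  Q: 813 − 1(212.2) = 600.8
  P: 0 + 1(212.2) − 1(132.9) = 79.3
  U: 0 + 2(132.9) = 265.8

266 lbmol/h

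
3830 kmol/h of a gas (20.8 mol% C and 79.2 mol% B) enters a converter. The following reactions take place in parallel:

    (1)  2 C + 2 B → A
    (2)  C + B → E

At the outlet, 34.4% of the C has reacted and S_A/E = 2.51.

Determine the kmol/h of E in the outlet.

45.5 kmol/h

Conversion of C: C consumed = 0.344 × 796.6 = 274 kmol/h = 2ξ₁ + 1ξ₂.
Selectivity: 1ξ₁ / (1ξ₂) = 2.51 → ξ₁ = 2.51 ξ₂.
Substitute: (2·2.51 + 1) ξ₂ = 274 → ξ₂ = 45.52 kmol/h, ξ₁ = 114.3 kmol/h.
Outlet amounts (n = n₀ + Σ ν·ξ):
  C: 796.6 − 2(114.3) − 1(45.52) = 522.6
  B: 3033 − 2(114.3) − 1(45.52) = 2759
  A: 0 + 1(114.3) = 114.3
  E: 0 + 1(45.52) = 45.52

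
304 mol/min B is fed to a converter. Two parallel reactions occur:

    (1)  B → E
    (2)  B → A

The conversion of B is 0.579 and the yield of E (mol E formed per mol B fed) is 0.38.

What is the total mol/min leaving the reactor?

Yield of E: 1ξ₁ / 304 = 0.38 → ξ₁ = 115.5 mol/min.
Conversion of B: 1ξ₁ + 1ξ₂ = 0.579 × 304 = 176 → ξ₂ = 60.5 mol/min.
Outlet amounts (n = n₀ + Σ ν·ξ):
  B: 304 − 1(115.5) − 1(60.5) = 128
  E: 0 + 1(115.5) = 115.5
  A: 0 + 1(60.5) = 60.5
Total out = 128 + 115.5 + 60.5 = 304 mol/min.

304 mol/min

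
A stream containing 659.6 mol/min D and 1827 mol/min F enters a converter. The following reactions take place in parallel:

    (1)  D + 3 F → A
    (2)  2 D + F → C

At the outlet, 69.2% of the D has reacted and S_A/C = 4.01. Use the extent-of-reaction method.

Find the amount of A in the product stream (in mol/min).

305 mol/min

Conversion of D: D consumed = 0.692 × 659.6 = 456.4 mol/min = 1ξ₁ + 2ξ₂.
Selectivity: 1ξ₁ / (1ξ₂) = 4.01 → ξ₁ = 4.01 ξ₂.
Substitute: (1·4.01 + 2) ξ₂ = 456.4 → ξ₂ = 75.95 mol/min, ξ₁ = 304.5 mol/min.
Outlet amounts (n = n₀ + Σ ν·ξ):
  D: 659.6 − 1(304.5) − 2(75.95) = 203.2
  F: 1827 − 3(304.5) − 1(75.95) = 837.4
  A: 0 + 1(304.5) = 304.5
  C: 0 + 1(75.95) = 75.95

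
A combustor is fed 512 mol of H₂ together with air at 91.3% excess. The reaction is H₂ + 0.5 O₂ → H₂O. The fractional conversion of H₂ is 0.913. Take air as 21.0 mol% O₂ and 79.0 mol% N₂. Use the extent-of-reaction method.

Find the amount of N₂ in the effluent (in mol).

Stoichiometric O₂ = 0.5 × 512 = 256 mol; O₂ fed = 256 × 1.913 = 489.7 mol.
N₂ fed = 489.7 × 79/21 = 1842 mol.
Fuel reacted = 0.913 × 512 → ξ = 467.5 mol.
Outlet (n = n₀ + ν ξ):
  H₂: 512 − 1(467.5) = 44.54
  O₂: 489.7 − 0.5(467.5) = 256
  N₂: 1842 (inert)
  H₂O: 0 + 1(467.5) = 467.5

1840 mol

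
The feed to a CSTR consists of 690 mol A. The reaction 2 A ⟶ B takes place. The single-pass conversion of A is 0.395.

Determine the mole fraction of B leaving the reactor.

0.246

A reacted = 0.395 × 690 = 272.6 mol; ν_A = −2, so ξ = 272.6/2 = 136.3 mol.
Outlet amounts (n = n₀ + ν ξ):
  A: 690 − 2(136.3) = 417.4
  B: 0 + 1(136.3) = 136.3
Total out = 553.7 mol; y_B = 136.3 / 553.7 = 0.2461.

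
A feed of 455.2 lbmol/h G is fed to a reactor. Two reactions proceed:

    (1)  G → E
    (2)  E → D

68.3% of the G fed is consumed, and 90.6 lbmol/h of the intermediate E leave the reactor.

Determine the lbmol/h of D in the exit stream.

220 lbmol/h

Conversion of G: G consumed = 1ξ₁ = 0.683 × 455.2 → ξ₁ = 310.9 lbmol/h.
E balance: n_E = 0 + 1ξ₁ − 1ξ₂ = 90.6 → ξ₂ = (1·310.9 − 90.6)/1 = 220.3 lbmol/h.
Outlet amounts (n = n₀ + Σ ν·ξ):
  G: 455.2 − 1(310.9) = 144.3
  E: 0 + 1(310.9) − 1(220.3) = 90.6
  D: 0 + 1(220.3) = 220.3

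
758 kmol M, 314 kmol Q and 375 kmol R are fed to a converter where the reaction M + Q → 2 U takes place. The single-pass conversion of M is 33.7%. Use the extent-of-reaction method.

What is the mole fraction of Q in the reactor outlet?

0.0405

M reacted = 0.337 × 758 = 255.4 kmol; ν_M = −1, so ξ = 255.4/1 = 255.4 kmol.
Outlet amounts (n = n₀ + ν ξ):
  M: 758 − 1(255.4) = 502.6
  Q: 314 − 1(255.4) = 58.55
  U: 0 + 2(255.4) = 510.9
  R: 375 (inert)
Total out = 1447 kmol; y_Q = 58.55 / 1447 = 0.04047.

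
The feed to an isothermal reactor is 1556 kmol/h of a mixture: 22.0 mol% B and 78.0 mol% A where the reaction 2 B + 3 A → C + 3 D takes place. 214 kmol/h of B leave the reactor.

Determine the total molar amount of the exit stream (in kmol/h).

1490 kmol/h

For B: n = n₀ − 2ξ → 214 = 342.3 − 2ξ, giving ξ = 64.16 kmol/h.
Outlet amounts (n = n₀ + ν ξ):
  B: 342.3 − 2(64.16) = 214
  A: 1214 − 3(64.16) = 1021
  C: 0 + 1(64.16) = 64.16
  D: 0 + 3(64.16) = 192.5
Total out = 214 + 1021 + 64.16 + 192.5 = 1492 kmol/h.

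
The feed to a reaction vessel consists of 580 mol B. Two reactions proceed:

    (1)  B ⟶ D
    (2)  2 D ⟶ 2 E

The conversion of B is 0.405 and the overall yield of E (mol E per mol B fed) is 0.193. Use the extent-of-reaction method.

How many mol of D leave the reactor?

Conversion of B: B consumed = 1ξ₁ = 0.405 × 580 → ξ₁ = 234.9 mol.
Yield of E: 2ξ₂ / 580 = 0.193 → ξ₂ = 55.97 mol.
Outlet amounts (n = n₀ + Σ ν·ξ):
  B: 580 − 1(234.9) = 345.1
  D: 0 + 1(234.9) − 2(55.97) = 123
  E: 0 + 2(55.97) = 111.9

123 mol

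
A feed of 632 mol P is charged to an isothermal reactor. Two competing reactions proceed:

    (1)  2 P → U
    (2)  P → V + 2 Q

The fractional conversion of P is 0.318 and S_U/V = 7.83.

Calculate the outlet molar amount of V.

12.1 mol

Conversion of P: P consumed = 0.318 × 632 = 201 mol = 2ξ₁ + 1ξ₂.
Selectivity: 1ξ₁ / (1ξ₂) = 7.83 → ξ₁ = 7.83 ξ₂.
Substitute: (2·7.83 + 1) ξ₂ = 201 → ξ₂ = 12.06 mol, ξ₁ = 94.46 mol.
Outlet amounts (n = n₀ + Σ ν·ξ):
  P: 632 − 2(94.46) − 1(12.06) = 431
  U: 0 + 1(94.46) = 94.46
  V: 0 + 1(12.06) = 12.06
  Q: 0 + 2(12.06) = 24.13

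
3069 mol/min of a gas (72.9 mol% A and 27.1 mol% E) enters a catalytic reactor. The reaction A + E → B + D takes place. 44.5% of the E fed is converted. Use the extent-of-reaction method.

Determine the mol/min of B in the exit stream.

370 mol/min

E reacted = 0.445 × 831.7 = 370.1 mol/min; ν_E = −1, so ξ = 370.1/1 = 370.1 mol/min.
Outlet amounts (n = n₀ + ν ξ):
  A: 2237 − 1(370.1) = 1867
  E: 831.7 − 1(370.1) = 461.6
  B: 0 + 1(370.1) = 370.1
  D: 0 + 1(370.1) = 370.1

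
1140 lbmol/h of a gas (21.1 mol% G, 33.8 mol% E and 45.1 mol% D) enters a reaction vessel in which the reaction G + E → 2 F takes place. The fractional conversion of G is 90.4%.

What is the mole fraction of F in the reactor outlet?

0.381

G reacted = 0.904 × 240.5 = 217.4 lbmol/h; ν_G = −1, so ξ = 217.4/1 = 217.4 lbmol/h.
Outlet amounts (n = n₀ + ν ξ):
  G: 240.5 − 1(217.4) = 23.09
  E: 385.3 − 1(217.4) = 167.9
  F: 0 + 2(217.4) = 434.9
  D: 514.1 (inert)
Total out = 1140 lbmol/h; y_F = 434.9 / 1140 = 0.3815.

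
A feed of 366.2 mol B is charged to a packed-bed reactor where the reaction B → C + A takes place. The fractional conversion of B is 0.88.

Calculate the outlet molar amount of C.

B reacted = 0.88 × 366.2 = 322.3 mol; ν_B = −1, so ξ = 322.3/1 = 322.3 mol.
Outlet amounts (n = n₀ + ν ξ):
  B: 366.2 − 1(322.3) = 43.94
  C: 0 + 1(322.3) = 322.3
  A: 0 + 1(322.3) = 322.3

322 mol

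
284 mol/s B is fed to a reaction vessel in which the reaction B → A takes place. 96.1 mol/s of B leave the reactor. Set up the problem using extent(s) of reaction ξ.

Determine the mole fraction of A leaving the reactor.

0.662

For B: n = n₀ − 1ξ → 96.1 = 284 − 1ξ, giving ξ = 187.9 mol/s.
Outlet amounts (n = n₀ + ν ξ):
  B: 284 − 1(187.9) = 96.1
  A: 0 + 1(187.9) = 187.9
Total out = 284 mol/s; y_A = 187.9 / 284 = 0.6616.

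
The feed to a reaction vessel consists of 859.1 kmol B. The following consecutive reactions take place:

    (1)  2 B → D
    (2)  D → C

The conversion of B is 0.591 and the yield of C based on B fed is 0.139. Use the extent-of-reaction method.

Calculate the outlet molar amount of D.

Conversion of B: B consumed = 2ξ₁ = 0.591 × 859.1 → ξ₁ = 253.9 kmol.
Yield of C: 1ξ₂ / 859.1 = 0.139 → ξ₂ = 119.4 kmol.
Outlet amounts (n = n₀ + Σ ν·ξ):
  B: 859.1 − 2(253.9) = 351.4
  D: 0 + 1(253.9) − 1(119.4) = 134.4
  C: 0 + 1(119.4) = 119.4

134 kmol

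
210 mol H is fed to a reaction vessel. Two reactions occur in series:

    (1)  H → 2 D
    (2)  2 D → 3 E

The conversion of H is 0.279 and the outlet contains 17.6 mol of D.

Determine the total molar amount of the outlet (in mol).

Conversion of H: H consumed = 1ξ₁ = 0.279 × 210 → ξ₁ = 58.59 mol.
D balance: n_D = 0 + 2ξ₁ − 2ξ₂ = 17.6 → ξ₂ = (2·58.59 − 17.6)/2 = 49.79 mol.
Outlet amounts (n = n₀ + Σ ν·ξ):
  H: 210 − 1(58.59) = 151.4
  D: 0 + 2(58.59) − 2(49.79) = 17.6
  E: 0 + 3(49.79) = 149.4
Total out = 151.4 + 17.6 + 149.4 = 318.4 mol.

318 mol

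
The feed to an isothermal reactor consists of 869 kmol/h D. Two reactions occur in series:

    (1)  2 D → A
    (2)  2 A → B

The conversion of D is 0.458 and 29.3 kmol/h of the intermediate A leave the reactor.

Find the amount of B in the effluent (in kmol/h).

84.9 kmol/h

Conversion of D: D consumed = 2ξ₁ = 0.458 × 869 → ξ₁ = 199 kmol/h.
A balance: n_A = 0 + 1ξ₁ − 2ξ₂ = 29.3 → ξ₂ = (1·199 − 29.3)/2 = 84.85 kmol/h.
Outlet amounts (n = n₀ + Σ ν·ξ):
  D: 869 − 2(199) = 471
  A: 0 + 1(199) − 2(84.85) = 29.3
  B: 0 + 1(84.85) = 84.85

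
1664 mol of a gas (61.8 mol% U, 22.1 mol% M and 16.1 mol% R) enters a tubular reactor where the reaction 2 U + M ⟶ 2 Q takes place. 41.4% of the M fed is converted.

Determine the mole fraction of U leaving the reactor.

M reacted = 0.414 × 367.7 = 152.2 mol; ν_M = −1, so ξ = 152.2/1 = 152.2 mol.
Outlet amounts (n = n₀ + ν ξ):
  U: 1028 − 2(152.2) = 723.9
  M: 367.7 − 1(152.2) = 215.5
  Q: 0 + 2(152.2) = 304.5
  R: 267.9 (inert)
Total out = 1512 mol; y_U = 723.9 / 1512 = 0.4788.

0.479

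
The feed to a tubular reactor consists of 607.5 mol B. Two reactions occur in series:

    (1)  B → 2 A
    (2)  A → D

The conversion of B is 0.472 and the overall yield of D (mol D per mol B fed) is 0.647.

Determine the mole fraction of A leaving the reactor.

0.202

Conversion of B: B consumed = 1ξ₁ = 0.472 × 607.5 → ξ₁ = 286.7 mol.
Yield of D: 1ξ₂ / 607.5 = 0.647 → ξ₂ = 393.1 mol.
Outlet amounts (n = n₀ + Σ ν·ξ):
  B: 607.5 − 1(286.7) = 320.8
  A: 0 + 2(286.7) − 1(393.1) = 180.4
  D: 0 + 1(393.1) = 393.1
Total out = 894.2 mol; y_A = 180.4 / 894.2 = 0.2018.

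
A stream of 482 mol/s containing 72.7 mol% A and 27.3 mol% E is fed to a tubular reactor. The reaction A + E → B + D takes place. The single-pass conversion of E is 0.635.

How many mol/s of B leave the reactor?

E reacted = 0.635 × 131.6 = 83.56 mol/s; ν_E = −1, so ξ = 83.56/1 = 83.56 mol/s.
Outlet amounts (n = n₀ + ν ξ):
  A: 350.4 − 1(83.56) = 266.9
  E: 131.6 − 1(83.56) = 48.03
  B: 0 + 1(83.56) = 83.56
  D: 0 + 1(83.56) = 83.56

83.6 mol/s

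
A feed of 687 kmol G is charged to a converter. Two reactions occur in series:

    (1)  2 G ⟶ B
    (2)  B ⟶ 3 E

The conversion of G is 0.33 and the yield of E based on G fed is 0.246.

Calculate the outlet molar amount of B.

57 kmol

Conversion of G: G consumed = 2ξ₁ = 0.33 × 687 → ξ₁ = 113.4 kmol.
Yield of E: 3ξ₂ / 687 = 0.246 → ξ₂ = 56.33 kmol.
Outlet amounts (n = n₀ + Σ ν·ξ):
  G: 687 − 2(113.4) = 460.3
  B: 0 + 1(113.4) − 1(56.33) = 57.02
  E: 0 + 3(56.33) = 169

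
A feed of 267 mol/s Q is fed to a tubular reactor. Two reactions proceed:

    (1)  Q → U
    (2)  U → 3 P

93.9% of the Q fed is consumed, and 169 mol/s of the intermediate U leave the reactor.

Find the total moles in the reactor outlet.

Conversion of Q: Q consumed = 1ξ₁ = 0.939 × 267 → ξ₁ = 250.7 mol/s.
U balance: n_U = 0 + 1ξ₁ − 1ξ₂ = 169 → ξ₂ = (1·250.7 − 169)/1 = 81.71 mol/s.
Outlet amounts (n = n₀ + Σ ν·ξ):
  Q: 267 − 1(250.7) = 16.29
  U: 0 + 1(250.7) − 1(81.71) = 169
  P: 0 + 3(81.71) = 245.1
Total out = 16.29 + 169 + 245.1 = 430.4 mol/s.

430 mol/s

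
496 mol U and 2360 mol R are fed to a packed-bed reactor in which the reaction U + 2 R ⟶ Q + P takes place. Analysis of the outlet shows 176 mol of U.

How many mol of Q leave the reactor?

320 mol

For U: n = n₀ − 1ξ → 176 = 496 − 1ξ, giving ξ = 320 mol.
Outlet amounts (n = n₀ + ν ξ):
  U: 496 − 1(320) = 176
  R: 2360 − 2(320) = 1720
  Q: 0 + 1(320) = 320
  P: 0 + 1(320) = 320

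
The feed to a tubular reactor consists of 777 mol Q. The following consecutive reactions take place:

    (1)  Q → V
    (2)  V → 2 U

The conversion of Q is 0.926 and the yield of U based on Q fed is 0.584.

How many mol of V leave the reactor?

Conversion of Q: Q consumed = 1ξ₁ = 0.926 × 777 → ξ₁ = 719.5 mol.
Yield of U: 2ξ₂ / 777 = 0.584 → ξ₂ = 226.9 mol.
Outlet amounts (n = n₀ + Σ ν·ξ):
  Q: 777 − 1(719.5) = 57.5
  V: 0 + 1(719.5) − 1(226.9) = 492.6
  U: 0 + 2(226.9) = 453.8

493 mol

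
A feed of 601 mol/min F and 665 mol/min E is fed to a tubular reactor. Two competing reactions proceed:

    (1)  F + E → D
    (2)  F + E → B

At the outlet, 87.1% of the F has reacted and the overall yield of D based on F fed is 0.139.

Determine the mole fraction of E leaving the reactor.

0.191

Yield of D: 1ξ₁ / 601 = 0.139 → ξ₁ = 83.54 mol/min.
Conversion of F: 1ξ₁ + 1ξ₂ = 0.871 × 601 = 523.5 → ξ₂ = 439.9 mol/min.
Outlet amounts (n = n₀ + Σ ν·ξ):
  F: 601 − 1(83.54) − 1(439.9) = 77.53
  E: 665 − 1(83.54) − 1(439.9) = 141.5
  D: 0 + 1(83.54) = 83.54
  B: 0 + 1(439.9) = 439.9
Total out = 742.5 mol/min; y_E = 141.5 / 742.5 = 0.1906.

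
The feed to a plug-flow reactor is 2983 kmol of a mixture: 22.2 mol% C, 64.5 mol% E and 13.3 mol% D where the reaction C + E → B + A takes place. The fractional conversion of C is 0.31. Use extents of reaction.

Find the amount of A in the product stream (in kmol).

C reacted = 0.31 × 662.2 = 205.3 kmol; ν_C = −1, so ξ = 205.3/1 = 205.3 kmol.
Outlet amounts (n = n₀ + ν ξ):
  C: 662.2 − 1(205.3) = 456.9
  E: 1924 − 1(205.3) = 1719
  B: 0 + 1(205.3) = 205.3
  A: 0 + 1(205.3) = 205.3
  D: 396.7 (inert)

205 kmol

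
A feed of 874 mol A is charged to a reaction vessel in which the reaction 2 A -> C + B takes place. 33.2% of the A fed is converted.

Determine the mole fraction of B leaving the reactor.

A reacted = 0.332 × 874 = 290.2 mol; ν_A = −2, so ξ = 290.2/2 = 145.1 mol.
Outlet amounts (n = n₀ + ν ξ):
  A: 874 − 2(145.1) = 583.8
  C: 0 + 1(145.1) = 145.1
  B: 0 + 1(145.1) = 145.1
Total out = 874 mol; y_B = 145.1 / 874 = 0.166.

0.166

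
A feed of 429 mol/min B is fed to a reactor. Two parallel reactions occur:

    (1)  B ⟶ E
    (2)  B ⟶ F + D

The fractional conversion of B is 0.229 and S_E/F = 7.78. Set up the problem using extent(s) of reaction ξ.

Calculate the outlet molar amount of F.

11.2 mol/min

Conversion of B: B consumed = 0.229 × 429 = 98.24 mol/min = 1ξ₁ + 1ξ₂.
Selectivity: 1ξ₁ / (1ξ₂) = 7.78 → ξ₁ = 7.78 ξ₂.
Substitute: (1·7.78 + 1) ξ₂ = 98.24 → ξ₂ = 11.19 mol/min, ξ₁ = 87.05 mol/min.
Outlet amounts (n = n₀ + Σ ν·ξ):
  B: 429 − 1(87.05) − 1(11.19) = 330.8
  E: 0 + 1(87.05) = 87.05
  F: 0 + 1(11.19) = 11.19
  D: 0 + 1(11.19) = 11.19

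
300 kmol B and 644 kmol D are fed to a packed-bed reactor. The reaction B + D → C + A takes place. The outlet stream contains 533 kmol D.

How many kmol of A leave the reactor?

111 kmol

For D: n = n₀ − 1ξ → 533 = 644 − 1ξ, giving ξ = 111 kmol.
Outlet amounts (n = n₀ + ν ξ):
  B: 300 − 1(111) = 189
  D: 644 − 1(111) = 533
  C: 0 + 1(111) = 111
  A: 0 + 1(111) = 111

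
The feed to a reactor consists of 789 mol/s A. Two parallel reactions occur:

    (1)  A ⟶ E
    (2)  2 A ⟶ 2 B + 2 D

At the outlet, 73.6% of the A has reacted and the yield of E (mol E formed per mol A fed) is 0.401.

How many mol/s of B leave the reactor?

264 mol/s

Yield of E: 1ξ₁ / 789 = 0.401 → ξ₁ = 316.4 mol/s.
Conversion of A: 1ξ₁ + 2ξ₂ = 0.736 × 789 = 580.7 → ξ₂ = 132.2 mol/s.
Outlet amounts (n = n₀ + Σ ν·ξ):
  A: 789 − 1(316.4) − 2(132.2) = 208.3
  E: 0 + 1(316.4) = 316.4
  B: 0 + 2(132.2) = 264.3
  D: 0 + 2(132.2) = 264.3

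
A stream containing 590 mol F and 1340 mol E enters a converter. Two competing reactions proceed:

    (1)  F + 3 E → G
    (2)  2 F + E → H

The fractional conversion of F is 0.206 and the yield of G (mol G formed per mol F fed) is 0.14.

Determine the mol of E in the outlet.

1070 mol

Yield of G: 1ξ₁ / 590 = 0.14 → ξ₁ = 82.6 mol.
Conversion of F: 1ξ₁ + 2ξ₂ = 0.206 × 590 = 121.5 → ξ₂ = 19.47 mol.
Outlet amounts (n = n₀ + Σ ν·ξ):
  F: 590 − 1(82.6) − 2(19.47) = 468.5
  E: 1340 − 3(82.6) − 1(19.47) = 1073
  G: 0 + 1(82.6) = 82.6
  H: 0 + 1(19.47) = 19.47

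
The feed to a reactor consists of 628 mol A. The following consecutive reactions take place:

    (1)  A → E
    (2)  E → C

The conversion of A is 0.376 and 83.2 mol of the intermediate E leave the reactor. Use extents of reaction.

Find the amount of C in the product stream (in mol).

Conversion of A: A consumed = 1ξ₁ = 0.376 × 628 → ξ₁ = 236.1 mol.
E balance: n_E = 0 + 1ξ₁ − 1ξ₂ = 83.2 → ξ₂ = (1·236.1 − 83.2)/1 = 152.9 mol.
Outlet amounts (n = n₀ + Σ ν·ξ):
  A: 628 − 1(236.1) = 391.9
  E: 0 + 1(236.1) − 1(152.9) = 83.2
  C: 0 + 1(152.9) = 152.9

153 mol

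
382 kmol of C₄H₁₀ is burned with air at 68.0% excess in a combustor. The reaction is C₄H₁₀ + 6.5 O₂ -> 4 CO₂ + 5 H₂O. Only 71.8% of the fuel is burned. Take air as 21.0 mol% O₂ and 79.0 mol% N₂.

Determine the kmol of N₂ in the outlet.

Stoichiometric O₂ = 6.5 × 382 = 2483 kmol; O₂ fed = 2483 × 1.680 = 4171 kmol.
N₂ fed = 4171 × 79/21 = 15690 kmol.
Fuel reacted = 0.718 × 382 → ξ = 274.3 kmol.
Outlet (n = n₀ + ν ξ):
  C₄H₁₀: 382 − 1(274.3) = 107.7
  O₂: 4171 − 6.5(274.3) = 2389
  N₂: 15690 (inert)
  CO₂: 0 + 4(274.3) = 1097
  H₂O: 0 + 5(274.3) = 1371

15700 kmol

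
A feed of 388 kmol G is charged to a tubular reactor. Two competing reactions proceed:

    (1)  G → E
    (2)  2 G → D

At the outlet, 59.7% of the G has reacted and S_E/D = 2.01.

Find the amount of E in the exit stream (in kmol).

116 kmol

Conversion of G: G consumed = 0.597 × 388 = 231.6 kmol = 1ξ₁ + 2ξ₂.
Selectivity: 1ξ₁ / (1ξ₂) = 2.01 → ξ₁ = 2.01 ξ₂.
Substitute: (1·2.01 + 2) ξ₂ = 231.6 → ξ₂ = 57.76 kmol, ξ₁ = 116.1 kmol.
Outlet amounts (n = n₀ + Σ ν·ξ):
  G: 388 − 1(116.1) − 2(57.76) = 156.4
  E: 0 + 1(116.1) = 116.1
  D: 0 + 1(57.76) = 57.76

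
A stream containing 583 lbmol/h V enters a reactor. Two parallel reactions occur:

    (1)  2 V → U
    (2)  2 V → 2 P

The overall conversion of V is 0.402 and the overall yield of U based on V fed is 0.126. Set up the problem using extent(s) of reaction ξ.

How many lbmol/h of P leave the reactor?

Yield of U: 1ξ₁ / 583 = 0.126 → ξ₁ = 73.46 lbmol/h.
Conversion of V: 2ξ₁ + 2ξ₂ = 0.402 × 583 = 234.4 → ξ₂ = 43.73 lbmol/h.
Outlet amounts (n = n₀ + Σ ν·ξ):
  V: 583 − 2(73.46) − 2(43.73) = 348.6
  U: 0 + 1(73.46) = 73.46
  P: 0 + 2(43.73) = 87.45

87.5 lbmol/h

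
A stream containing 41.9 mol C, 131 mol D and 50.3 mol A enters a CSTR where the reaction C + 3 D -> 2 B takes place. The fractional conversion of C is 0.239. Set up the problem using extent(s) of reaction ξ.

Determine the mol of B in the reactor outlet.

20 mol

C reacted = 0.239 × 41.9 = 10.01 mol; ν_C = −1, so ξ = 10.01/1 = 10.01 mol.
Outlet amounts (n = n₀ + ν ξ):
  C: 41.9 − 1(10.01) = 31.89
  D: 131 − 3(10.01) = 101
  B: 0 + 2(10.01) = 20.03
  A: 50.3 (inert)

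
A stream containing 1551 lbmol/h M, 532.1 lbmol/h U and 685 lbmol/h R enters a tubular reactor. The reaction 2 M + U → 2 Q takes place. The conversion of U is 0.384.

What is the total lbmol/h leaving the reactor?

U reacted = 0.384 × 532.1 = 204.3 lbmol/h; ν_U = −1, so ξ = 204.3/1 = 204.3 lbmol/h.
Outlet amounts (n = n₀ + ν ξ):
  M: 1551 − 2(204.3) = 1142
  U: 532.1 − 1(204.3) = 327.8
  Q: 0 + 2(204.3) = 408.7
  R: 685 (inert)
Total out = 1142 + 327.8 + 408.7 + 685 = 2564 lbmol/h.

2560 lbmol/h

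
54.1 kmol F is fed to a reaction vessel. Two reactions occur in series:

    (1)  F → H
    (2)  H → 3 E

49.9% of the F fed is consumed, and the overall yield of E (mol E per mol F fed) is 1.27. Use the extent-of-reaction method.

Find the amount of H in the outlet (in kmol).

Conversion of F: F consumed = 1ξ₁ = 0.499 × 54.1 → ξ₁ = 27 kmol.
Yield of E: 3ξ₂ / 54.1 = 1.27 → ξ₂ = 22.9 kmol.
Outlet amounts (n = n₀ + Σ ν·ξ):
  F: 54.1 − 1(27) = 27.1
  H: 0 + 1(27) − 1(22.9) = 4.094
  E: 0 + 3(22.9) = 68.71

4.09 kmol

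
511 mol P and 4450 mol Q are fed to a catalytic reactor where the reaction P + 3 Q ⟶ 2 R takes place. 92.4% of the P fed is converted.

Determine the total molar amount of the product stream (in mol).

4020 mol

P reacted = 0.924 × 511 = 472.2 mol; ν_P = −1, so ξ = 472.2/1 = 472.2 mol.
Outlet amounts (n = n₀ + ν ξ):
  P: 511 − 1(472.2) = 38.84
  Q: 4450 − 3(472.2) = 3034
  R: 0 + 2(472.2) = 944.3
Total out = 38.84 + 3034 + 944.3 = 4017 mol.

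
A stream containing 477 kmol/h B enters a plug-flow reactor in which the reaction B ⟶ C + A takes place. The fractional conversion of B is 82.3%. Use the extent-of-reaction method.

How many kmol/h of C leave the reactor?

393 kmol/h

B reacted = 0.823 × 477 = 392.6 kmol/h; ν_B = −1, so ξ = 392.6/1 = 392.6 kmol/h.
Outlet amounts (n = n₀ + ν ξ):
  B: 477 − 1(392.6) = 84.43
  C: 0 + 1(392.6) = 392.6
  A: 0 + 1(392.6) = 392.6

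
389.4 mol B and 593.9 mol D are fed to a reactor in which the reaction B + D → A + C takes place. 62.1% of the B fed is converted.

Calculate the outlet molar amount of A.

242 mol

B reacted = 0.621 × 389.4 = 241.8 mol; ν_B = −1, so ξ = 241.8/1 = 241.8 mol.
Outlet amounts (n = n₀ + ν ξ):
  B: 389.4 − 1(241.8) = 147.6
  D: 593.9 − 1(241.8) = 352.1
  A: 0 + 1(241.8) = 241.8
  C: 0 + 1(241.8) = 241.8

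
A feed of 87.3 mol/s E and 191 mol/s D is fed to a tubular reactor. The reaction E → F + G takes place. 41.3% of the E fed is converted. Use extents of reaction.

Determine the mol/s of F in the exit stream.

36.1 mol/s

E reacted = 0.413 × 87.3 = 36.05 mol/s; ν_E = −1, so ξ = 36.05/1 = 36.05 mol/s.
Outlet amounts (n = n₀ + ν ξ):
  E: 87.3 − 1(36.05) = 51.25
  F: 0 + 1(36.05) = 36.05
  G: 0 + 1(36.05) = 36.05
  D: 191 (inert)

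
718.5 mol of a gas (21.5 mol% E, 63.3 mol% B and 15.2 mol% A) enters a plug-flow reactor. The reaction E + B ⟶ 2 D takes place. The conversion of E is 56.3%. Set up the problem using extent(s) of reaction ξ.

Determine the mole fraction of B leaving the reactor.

E reacted = 0.563 × 154.5 = 86.97 mol; ν_E = −1, so ξ = 86.97/1 = 86.97 mol.
Outlet amounts (n = n₀ + ν ξ):
  E: 154.5 − 1(86.97) = 67.51
  B: 454.8 − 1(86.97) = 367.8
  D: 0 + 2(86.97) = 173.9
  A: 109.2 (inert)
Total out = 718.5 mol; y_B = 367.8 / 718.5 = 0.512.

0.512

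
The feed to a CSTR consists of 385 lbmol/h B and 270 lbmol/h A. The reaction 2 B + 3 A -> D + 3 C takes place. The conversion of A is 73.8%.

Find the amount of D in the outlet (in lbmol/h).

66.4 lbmol/h

A reacted = 0.738 × 270 = 199.3 lbmol/h; ν_A = −3, so ξ = 199.3/3 = 66.42 lbmol/h.
Outlet amounts (n = n₀ + ν ξ):
  B: 385 − 2(66.42) = 252.2
  A: 270 − 3(66.42) = 70.74
  D: 0 + 1(66.42) = 66.42
  C: 0 + 3(66.42) = 199.3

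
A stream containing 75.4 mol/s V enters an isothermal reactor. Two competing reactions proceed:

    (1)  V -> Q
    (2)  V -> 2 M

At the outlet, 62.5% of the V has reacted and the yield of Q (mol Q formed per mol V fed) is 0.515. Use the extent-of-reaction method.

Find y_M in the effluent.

Yield of Q: 1ξ₁ / 75.4 = 0.515 → ξ₁ = 38.83 mol/s.
Conversion of V: 1ξ₁ + 1ξ₂ = 0.625 × 75.4 = 47.12 → ξ₂ = 8.294 mol/s.
Outlet amounts (n = n₀ + Σ ν·ξ):
  V: 75.4 − 1(38.83) − 1(8.294) = 28.28
  Q: 0 + 1(38.83) = 38.83
  M: 0 + 2(8.294) = 16.59
Total out = 83.69 mol/s; y_M = 16.59 / 83.69 = 0.1982.

0.198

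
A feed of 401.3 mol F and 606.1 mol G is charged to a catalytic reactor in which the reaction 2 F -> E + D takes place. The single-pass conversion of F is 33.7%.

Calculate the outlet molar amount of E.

F reacted = 0.337 × 401.3 = 135.2 mol; ν_F = −2, so ξ = 135.2/2 = 67.62 mol.
Outlet amounts (n = n₀ + ν ξ):
  F: 401.3 − 2(67.62) = 266.1
  E: 0 + 1(67.62) = 67.62
  D: 0 + 1(67.62) = 67.62
  G: 606.1 (inert)

67.6 mol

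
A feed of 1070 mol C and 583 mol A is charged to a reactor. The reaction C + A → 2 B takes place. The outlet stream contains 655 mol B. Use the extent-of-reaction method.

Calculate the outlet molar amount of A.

256 mol

For B: n = n₀ + 2ξ → 655 = 0 + 2ξ, giving ξ = 327.5 mol.
Outlet amounts (n = n₀ + ν ξ):
  C: 1070 − 1(327.5) = 742.5
  A: 583 − 1(327.5) = 255.5
  B: 0 + 2(327.5) = 655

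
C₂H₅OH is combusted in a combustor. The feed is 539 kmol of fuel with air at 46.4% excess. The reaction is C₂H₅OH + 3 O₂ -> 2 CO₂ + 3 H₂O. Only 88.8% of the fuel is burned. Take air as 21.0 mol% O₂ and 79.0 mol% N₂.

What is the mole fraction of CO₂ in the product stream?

Stoichiometric O₂ = 3 × 539 = 1617 kmol; O₂ fed = 1617 × 1.464 = 2367 kmol.
N₂ fed = 2367 × 79/21 = 8906 kmol.
Fuel reacted = 0.888 × 539 → ξ = 478.6 kmol.
Outlet (n = n₀ + ν ξ):
  C₂H₅OH: 539 − 1(478.6) = 60.37
  O₂: 2367 − 3(478.6) = 931.4
  N₂: 8906 (inert)
  CO₂: 0 + 2(478.6) = 957.3
  H₂O: 0 + 3(478.6) = 1436
Total out = 12290 kmol; y_CO₂ = 957.3 / 12290 = 0.07789.

0.0779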